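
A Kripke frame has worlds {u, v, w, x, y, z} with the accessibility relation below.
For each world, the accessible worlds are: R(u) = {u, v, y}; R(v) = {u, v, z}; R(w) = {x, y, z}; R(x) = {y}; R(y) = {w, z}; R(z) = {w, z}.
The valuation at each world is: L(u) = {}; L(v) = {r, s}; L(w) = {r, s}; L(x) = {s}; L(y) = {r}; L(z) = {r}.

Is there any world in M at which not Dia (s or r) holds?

Let φ = not Dia (s or r). Evaluate φ at each world:
  u (successors {u, v, y}): φ is false.
  v (successors {u, v, z}): φ is false.
  w (successors {x, y, z}): φ is false.
  x (successors {y}): φ is false.
  y (successors {w, z}): φ is false.
  z (successors {w, z}): φ is false.
For instance, at u:
  At u: Dia (s or r) is true, so not Dia (s or r) is false.
    At u: Dia (s or r) requires s or r at some successor in {u, v, y}.
      s or r holds at v, so Dia (s or r) is true at u.

No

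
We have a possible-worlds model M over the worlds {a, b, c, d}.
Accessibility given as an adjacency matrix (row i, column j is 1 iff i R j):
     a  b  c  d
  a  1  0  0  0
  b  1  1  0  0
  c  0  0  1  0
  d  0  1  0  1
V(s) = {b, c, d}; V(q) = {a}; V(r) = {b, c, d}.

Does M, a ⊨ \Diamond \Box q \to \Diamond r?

At a: \Diamond \Box q is true, \Diamond r is false, so \Diamond \Box q \to \Diamond r is false.
  At a: \Diamond \Box q requires \Box q at some successor in {a}.
    \Box q holds at a, so \Diamond \Box q is true at a.
      At a: \Box q requires q at every successor {a}.
        At a: q is true.
      So \Box q is true at a.
  At a: \Diamond r requires r at some successor in {a}.
    At a: r is false.
  So \Diamond r is false at a.

No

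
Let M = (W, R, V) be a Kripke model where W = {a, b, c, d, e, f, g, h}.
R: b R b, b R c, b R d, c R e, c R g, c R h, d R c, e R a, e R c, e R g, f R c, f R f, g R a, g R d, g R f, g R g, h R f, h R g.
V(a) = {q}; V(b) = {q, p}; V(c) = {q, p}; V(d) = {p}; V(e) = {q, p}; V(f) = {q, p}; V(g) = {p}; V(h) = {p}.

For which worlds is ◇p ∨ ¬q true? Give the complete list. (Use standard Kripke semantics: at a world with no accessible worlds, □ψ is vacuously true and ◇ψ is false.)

Let φ = ◇p ∨ ¬q. Evaluate φ at each world:
  a (successors ∅): φ is false.
  b (successors {b, c, d}): φ is true.
  c (successors {e, g, h}): φ is true.
  d (successors {c}): φ is true.
  e (successors {a, c, g}): φ is true.
  f (successors {c, f}): φ is true.
  g (successors {a, d, f, g}): φ is true.
  h (successors {f, g}): φ is true.
For instance, at h:
  At h: ◇p is true, ¬q is true, so ◇p ∨ ¬q is true.
    At h: ◇p requires p at some successor in {f, g}.
      p holds at f, so ◇p is true at h.
Satisfying worlds: {b, c, d, e, f, g, h}

b, c, d, e, f, g, h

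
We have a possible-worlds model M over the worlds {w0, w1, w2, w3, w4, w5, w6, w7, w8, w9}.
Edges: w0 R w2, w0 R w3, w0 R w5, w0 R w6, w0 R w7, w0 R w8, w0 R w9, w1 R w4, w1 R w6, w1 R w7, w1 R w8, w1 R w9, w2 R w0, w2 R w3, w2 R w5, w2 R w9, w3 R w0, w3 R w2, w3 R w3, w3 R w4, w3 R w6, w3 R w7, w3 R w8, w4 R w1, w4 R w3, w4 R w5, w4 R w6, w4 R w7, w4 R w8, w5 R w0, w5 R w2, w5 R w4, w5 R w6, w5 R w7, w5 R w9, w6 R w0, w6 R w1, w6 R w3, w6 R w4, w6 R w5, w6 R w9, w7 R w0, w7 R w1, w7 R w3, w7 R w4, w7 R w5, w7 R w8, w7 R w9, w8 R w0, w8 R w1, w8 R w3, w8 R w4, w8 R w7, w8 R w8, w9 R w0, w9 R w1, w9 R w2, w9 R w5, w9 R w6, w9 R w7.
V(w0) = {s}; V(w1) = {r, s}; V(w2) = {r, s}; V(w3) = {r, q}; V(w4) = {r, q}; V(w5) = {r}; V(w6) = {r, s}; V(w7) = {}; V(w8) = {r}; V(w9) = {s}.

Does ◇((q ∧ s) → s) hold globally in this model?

Let φ = ◇((q ∧ s) → s). Evaluate φ at each world:
  w0 (successors {w2, w3, w5, w6, w7, w8, w9}): φ is true.
  w1 (successors {w4, w6, w7, w8, w9}): φ is true.
  w2 (successors {w0, w3, w5, w9}): φ is true.
  w3 (successors {w0, w2, w3, w4, w6, w7, w8}): φ is true.
  w4 (successors {w1, w3, w5, w6, w7, w8}): φ is true.
  w5 (successors {w0, w2, w4, w6, w7, w9}): φ is true.
  w6 (successors {w0, w1, w3, w4, w5, w9}): φ is true.
  w7 (successors {w0, w1, w3, w4, w5, w8, w9}): φ is true.
  w8 (successors {w0, w1, w3, w4, w7, w8}): φ is true.
  w9 (successors {w0, w1, w2, w5, w6, w7}): φ is true.
For instance, at w1:
  At w1: ◇((q ∧ s) → s) requires (q ∧ s) → s at some successor in {w4, w6, w7, w8, w9}.
    (q ∧ s) → s holds at w4, so ◇((q ∧ s) → s) is true at w1.

Yes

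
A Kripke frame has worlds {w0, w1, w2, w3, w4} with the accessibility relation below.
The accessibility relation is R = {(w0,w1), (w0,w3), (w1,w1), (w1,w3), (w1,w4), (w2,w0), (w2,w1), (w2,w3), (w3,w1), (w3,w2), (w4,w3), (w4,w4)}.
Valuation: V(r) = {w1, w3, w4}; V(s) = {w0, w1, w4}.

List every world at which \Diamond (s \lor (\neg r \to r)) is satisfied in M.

w0, w1, w2, w3, w4

Let φ = \Diamond (s \lor (\neg r \to r)). Evaluate φ at each world:
  w0 (successors {w1, w3}): φ is true.
  w1 (successors {w1, w3, w4}): φ is true.
  w2 (successors {w0, w1, w3}): φ is true.
  w3 (successors {w1, w2}): φ is true.
  w4 (successors {w3, w4}): φ is true.
For instance, at w2:
  At w2: \Diamond (s \lor (\neg r \to r)) requires s \lor (\neg r \to r) at some successor in {w0, w1, w3}.
    s \lor (\neg r \to r) holds at w0, so \Diamond (s \lor (\neg r \to r)) is true at w2.
Satisfying worlds: {w0, w1, w2, w3, w4}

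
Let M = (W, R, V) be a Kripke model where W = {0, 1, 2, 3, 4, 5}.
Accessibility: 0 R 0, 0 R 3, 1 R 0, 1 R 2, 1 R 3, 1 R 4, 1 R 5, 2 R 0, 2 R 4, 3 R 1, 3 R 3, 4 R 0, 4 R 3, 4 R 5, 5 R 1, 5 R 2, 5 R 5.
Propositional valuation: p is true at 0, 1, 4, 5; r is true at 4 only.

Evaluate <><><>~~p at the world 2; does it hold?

At 2: <><><>~~p requires <><>~~p at some successor in {0, 4}.
  <><>~~p holds at 0, so <><><>~~p is true at 2.
    At 0: <><>~~p requires <>~~p at some successor in {0, 3}.
      <>~~p holds at 0, so <><>~~p is true at 0.

Yes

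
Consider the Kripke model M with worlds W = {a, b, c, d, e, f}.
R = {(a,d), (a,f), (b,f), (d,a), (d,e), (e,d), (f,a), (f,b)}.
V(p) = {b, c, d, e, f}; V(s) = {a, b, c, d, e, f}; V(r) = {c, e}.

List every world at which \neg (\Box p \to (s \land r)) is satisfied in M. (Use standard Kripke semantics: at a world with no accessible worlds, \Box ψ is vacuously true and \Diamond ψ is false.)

Recall that \Box ψ holds at a world iff ψ holds at every accessible world, and \Diamond ψ holds iff ψ holds at some accessible world.
Let φ = \neg (\Box p \to (s \land r)). Evaluate φ at each world:
  a (successors {d, f}): φ is true.
  b (successors {f}): φ is true.
  c (successors ∅): φ is false.
  d (successors {a, e}): φ is false.
  e (successors {d}): φ is false.
  f (successors {a, b}): φ is false.
For instance, at f:
  At f: \Box p \to (s \land r) is true, so \neg (\Box p \to (s \land r)) is false.
    At f: \Box p is false, s \land r is false, so \Box p \to (s \land r) is true.
      At f: \Box p requires p at every successor {a, b}.
        p fails at a, so \Box p is false at f.
Satisfying worlds: {a, b}

a, b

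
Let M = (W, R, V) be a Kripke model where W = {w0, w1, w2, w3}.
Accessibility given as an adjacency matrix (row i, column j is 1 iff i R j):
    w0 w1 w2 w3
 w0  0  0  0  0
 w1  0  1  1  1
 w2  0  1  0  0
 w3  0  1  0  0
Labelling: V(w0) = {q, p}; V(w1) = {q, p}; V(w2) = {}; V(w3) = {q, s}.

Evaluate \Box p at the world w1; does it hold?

No

At w1: \Box p requires p at every successor {w1, w2, w3}.
  p fails at w2, so \Box p is false at w1.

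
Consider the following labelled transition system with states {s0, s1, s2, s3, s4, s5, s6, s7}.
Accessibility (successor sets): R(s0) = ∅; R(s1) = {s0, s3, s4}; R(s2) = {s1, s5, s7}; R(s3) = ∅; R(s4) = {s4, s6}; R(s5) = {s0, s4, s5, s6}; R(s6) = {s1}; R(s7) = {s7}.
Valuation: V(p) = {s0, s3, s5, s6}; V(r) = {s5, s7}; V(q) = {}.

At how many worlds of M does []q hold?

2

Let φ = []q. Evaluate φ at each world:
  s0 (successors ∅): φ is true.
  s1 (successors {s0, s3, s4}): φ is false.
  s2 (successors {s1, s5, s7}): φ is false.
  s3 (successors ∅): φ is true.
  s4 (successors {s4, s6}): φ is false.
  s5 (successors {s0, s4, s5, s6}): φ is false.
  s6 (successors {s1}): φ is false.
  s7 (successors {s7}): φ is false.
For instance, at s6:
  At s6: []q requires q at every successor {s1}.
    q fails at s1, so []q is false at s6.
Satisfying worlds: {s0, s3}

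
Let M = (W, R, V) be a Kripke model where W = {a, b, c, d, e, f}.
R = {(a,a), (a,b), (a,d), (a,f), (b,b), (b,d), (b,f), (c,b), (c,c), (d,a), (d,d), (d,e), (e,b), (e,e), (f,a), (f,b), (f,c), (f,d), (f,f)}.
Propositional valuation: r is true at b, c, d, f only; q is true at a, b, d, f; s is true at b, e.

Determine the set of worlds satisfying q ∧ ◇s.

a, b, d, f

Let φ = q ∧ ◇s. Evaluate φ at each world:
  a (successors {a, b, d, f}): φ is true.
  b (successors {b, d, f}): φ is true.
  c (successors {b, c}): φ is false.
  d (successors {a, d, e}): φ is true.
  e (successors {b, e}): φ is false.
  f (successors {a, b, c, d, f}): φ is true.
For instance, at d:
  At d: q is true, ◇s is true, so q ∧ ◇s is true.
    At d: ◇s requires s at some successor in {a, d, e}.
      s holds at e, so ◇s is true at d.
Satisfying worlds: {a, b, d, f}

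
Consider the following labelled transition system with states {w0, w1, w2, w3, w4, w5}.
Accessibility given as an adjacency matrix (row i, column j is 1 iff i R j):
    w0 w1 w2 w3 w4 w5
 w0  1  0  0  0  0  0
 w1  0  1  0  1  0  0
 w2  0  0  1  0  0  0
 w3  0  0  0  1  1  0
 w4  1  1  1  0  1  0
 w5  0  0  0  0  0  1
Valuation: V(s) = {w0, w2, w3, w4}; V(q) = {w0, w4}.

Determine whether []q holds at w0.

At w0: []q requires q at every successor {w0}.
  At w0: q is true.
So []q is true at w0.

Yes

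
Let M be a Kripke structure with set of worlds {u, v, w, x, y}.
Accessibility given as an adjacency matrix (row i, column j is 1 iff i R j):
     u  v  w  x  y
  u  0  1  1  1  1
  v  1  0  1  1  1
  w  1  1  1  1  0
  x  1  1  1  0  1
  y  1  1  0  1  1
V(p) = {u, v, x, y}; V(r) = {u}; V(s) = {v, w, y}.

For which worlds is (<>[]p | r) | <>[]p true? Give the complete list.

Let φ = (<>[]p | r) | <>[]p. Evaluate φ at each world:
  u (successors {v, w, x, y}): φ is true.
  v (successors {u, w, x, y}): φ is true.
  w (successors {u, v, w, x}): φ is false.
  x (successors {u, v, w, y}): φ is true.
  y (successors {u, v, x, y}): φ is true.
For instance, at x:
  At x: <>[]p | r is true, <>[]p is true, so (<>[]p | r) | <>[]p is true.
    At x: <>[]p is true, r is false, so <>[]p | r is true.
      At x: <>[]p requires []p at some successor in {u, v, w, y}.
        []p holds at y, so <>[]p is true at x.
    At x: <>[]p requires []p at some successor in {u, v, w, y}.
      []p holds at y, so <>[]p is true at x.
Satisfying worlds: {u, v, x, y}

u, v, x, y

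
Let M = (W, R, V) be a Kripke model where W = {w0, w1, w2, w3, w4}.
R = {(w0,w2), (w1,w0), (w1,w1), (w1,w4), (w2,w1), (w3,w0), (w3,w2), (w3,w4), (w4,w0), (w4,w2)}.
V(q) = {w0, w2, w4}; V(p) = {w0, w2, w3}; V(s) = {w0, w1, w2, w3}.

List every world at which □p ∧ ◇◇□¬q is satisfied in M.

w4

Let φ = □p ∧ ◇◇□¬q. Evaluate φ at each world:
  w0 (successors {w2}): φ is false.
  w1 (successors {w0, w1, w4}): φ is false.
  w2 (successors {w1}): φ is false.
  w3 (successors {w0, w2, w4}): φ is false.
  w4 (successors {w0, w2}): φ is true.
For instance, at w4:
  At w4: □p is true, ◇◇□¬q is true, so □p ∧ ◇◇□¬q is true.
    At w4: □p requires p at every successor {w0, w2}.
      At w0: p is true.
      At w2: p is true.
    So □p is true at w4.
    At w4: ◇◇□¬q requires ◇□¬q at some successor in {w0, w2}.
      ◇□¬q holds at w0, so ◇◇□¬q is true at w4.
Satisfying worlds: {w4}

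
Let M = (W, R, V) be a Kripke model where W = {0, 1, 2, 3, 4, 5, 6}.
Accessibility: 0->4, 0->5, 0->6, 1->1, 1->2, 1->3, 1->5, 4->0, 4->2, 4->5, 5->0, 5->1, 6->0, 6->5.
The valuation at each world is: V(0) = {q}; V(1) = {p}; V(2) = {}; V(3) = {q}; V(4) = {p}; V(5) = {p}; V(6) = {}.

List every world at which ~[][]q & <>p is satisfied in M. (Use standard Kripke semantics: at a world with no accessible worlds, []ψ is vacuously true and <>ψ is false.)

0, 1, 4, 5, 6

Let φ = ~[][]q & <>p. Evaluate φ at each world:
  0 (successors {4, 5, 6}): φ is true.
  1 (successors {1, 2, 3, 5}): φ is true.
  2 (successors ∅): φ is false.
  3 (successors ∅): φ is false.
  4 (successors {0, 2, 5}): φ is true.
  5 (successors {0, 1}): φ is true.
  6 (successors {0, 5}): φ is true.
For instance, at 0:
  At 0: ~[][]q is true, <>p is true, so ~[][]q & <>p is true.
    At 0: [][]q is false, so ~[][]q is true.
      At 0: [][]q requires []q at every successor {4, 5, 6}.
        []q fails at 4, so [][]q is false at 0.
    At 0: <>p requires p at some successor in {4, 5, 6}.
      p holds at 4, so <>p is true at 0.
Satisfying worlds: {0, 1, 4, 5, 6}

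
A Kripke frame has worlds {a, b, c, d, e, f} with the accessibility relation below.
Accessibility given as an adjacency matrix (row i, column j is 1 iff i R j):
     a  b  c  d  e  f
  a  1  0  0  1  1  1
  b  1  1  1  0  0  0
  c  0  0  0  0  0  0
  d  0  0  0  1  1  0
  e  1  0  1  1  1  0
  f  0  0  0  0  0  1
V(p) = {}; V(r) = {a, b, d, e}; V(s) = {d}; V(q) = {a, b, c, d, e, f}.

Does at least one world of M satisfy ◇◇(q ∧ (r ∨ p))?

Yes

Let φ = ◇◇(q ∧ (r ∨ p)). Evaluate φ at each world:
  a (successors {a, d, e, f}): φ is true.
  b (successors {a, b, c}): φ is true.
  c (successors ∅): φ is false.
  d (successors {d, e}): φ is true.
  e (successors {a, c, d, e}): φ is true.
  f (successors {f}): φ is false.
Detail at a (witness):
  At a: ◇◇(q ∧ (r ∨ p)) requires ◇(q ∧ (r ∨ p)) at some successor in {a, d, e, f}.
    ◇(q ∧ (r ∨ p)) holds at a, so ◇◇(q ∧ (r ∨ p)) is true at a.
      At a: ◇(q ∧ (r ∨ p)) requires q ∧ (r ∨ p) at some successor in {a, d, e, f}.
        q ∧ (r ∨ p) holds at a, so ◇(q ∧ (r ∨ p)) is true at a.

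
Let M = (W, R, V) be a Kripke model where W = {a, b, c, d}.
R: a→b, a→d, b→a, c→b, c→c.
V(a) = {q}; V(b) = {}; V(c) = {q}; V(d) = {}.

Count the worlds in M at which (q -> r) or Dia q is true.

Let φ = (q -> r) or Dia q. Evaluate φ at each world:
  a (successors {b, d}): φ is false.
  b (successors {a}): φ is true.
  c (successors {b, c}): φ is true.
  d (successors ∅): φ is true.
For instance, at c:
  At c: q -> r is false, Dia q is true, so (q -> r) or Dia q is true.
    At c: Dia q requires q at some successor in {b, c}.
      q holds at c, so Dia q is true at c.
Satisfying worlds: {b, c, d}

3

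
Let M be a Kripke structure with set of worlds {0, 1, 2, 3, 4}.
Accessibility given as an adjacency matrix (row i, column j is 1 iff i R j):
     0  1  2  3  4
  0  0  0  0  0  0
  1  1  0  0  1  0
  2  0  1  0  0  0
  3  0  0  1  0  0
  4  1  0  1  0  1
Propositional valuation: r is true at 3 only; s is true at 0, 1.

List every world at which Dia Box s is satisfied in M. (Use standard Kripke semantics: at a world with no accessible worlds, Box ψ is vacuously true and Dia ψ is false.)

Let φ = Dia Box s. Evaluate φ at each world:
  0 (successors ∅): φ is false.
  1 (successors {0, 3}): φ is true.
  2 (successors {1}): φ is false.
  3 (successors {2}): φ is true.
  4 (successors {0, 2, 4}): φ is true.
For instance, at 4:
  At 4: Dia Box s requires Box s at some successor in {0, 2, 4}.
    Box s holds at 0, so Dia Box s is true at 4.
      At 0: no accessible worlds, so Box s holds vacuously.
Satisfying worlds: {1, 3, 4}

1, 3, 4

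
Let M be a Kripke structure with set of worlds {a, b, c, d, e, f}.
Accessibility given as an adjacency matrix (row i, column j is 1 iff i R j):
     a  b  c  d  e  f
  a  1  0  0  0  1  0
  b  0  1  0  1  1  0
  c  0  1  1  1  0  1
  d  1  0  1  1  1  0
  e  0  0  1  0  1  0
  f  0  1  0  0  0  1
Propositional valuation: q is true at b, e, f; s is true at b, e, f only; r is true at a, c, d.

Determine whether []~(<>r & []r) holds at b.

At b: []~(<>r & []r) requires ~(<>r & []r) at every successor {b, d, e}.
    At b: <>r & []r is false, so ~(<>r & []r) is true.
      At b: <>r is true, []r is false, so <>r & []r is false.
    At d: <>r & []r is false, so ~(<>r & []r) is true.
      At d: <>r is true, []r is false, so <>r & []r is false.
    At e: <>r & []r is false, so ~(<>r & []r) is true.
      At e: <>r is true, []r is false, so <>r & []r is false.
So []~(<>r & []r) is true at b.

Yes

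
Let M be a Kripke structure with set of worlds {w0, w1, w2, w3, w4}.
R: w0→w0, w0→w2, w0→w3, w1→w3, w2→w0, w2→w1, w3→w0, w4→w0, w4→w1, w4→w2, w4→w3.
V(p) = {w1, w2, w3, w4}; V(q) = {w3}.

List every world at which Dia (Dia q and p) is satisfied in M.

w2, w4

Recall that Dia ψ holds at a world iff ψ holds at some accessible world.
Let φ = Dia (Dia q and p). Evaluate φ at each world:
  w0 (successors {w0, w2, w3}): φ is false.
  w1 (successors {w3}): φ is false.
  w2 (successors {w0, w1}): φ is true.
  w3 (successors {w0}): φ is false.
  w4 (successors {w0, w1, w2, w3}): φ is true.
For instance, at w1:
  At w1: Dia (Dia q and p) requires Dia q and p at some successor in {w3}.
    At w3: Dia q and p is false.
  So Dia (Dia q and p) is false at w1.
Satisfying worlds: {w2, w4}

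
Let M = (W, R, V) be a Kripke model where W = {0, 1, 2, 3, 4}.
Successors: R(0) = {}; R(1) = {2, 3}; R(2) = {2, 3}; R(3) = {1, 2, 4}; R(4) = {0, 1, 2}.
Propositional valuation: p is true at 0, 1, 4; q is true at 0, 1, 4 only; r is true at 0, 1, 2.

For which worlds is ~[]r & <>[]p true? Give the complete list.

Let φ = ~[]r & <>[]p. Evaluate φ at each world:
  0 (successors ∅): φ is false.
  1 (successors {2, 3}): φ is false.
  2 (successors {2, 3}): φ is false.
  3 (successors {1, 2, 4}): φ is false.
  4 (successors {0, 1, 2}): φ is false.
For instance, at 1:
  At 1: ~[]r is true, <>[]p is false, so ~[]r & <>[]p is false.
    At 1: []r is false, so ~[]r is true.
      At 1: []r requires r at every successor {2, 3}.
        r fails at 3, so []r is false at 1.
    At 1: <>[]p requires []p at some successor in {2, 3}.
      At 2: []p is false.
      At 3: []p is false.
    So <>[]p is false at 1.
Satisfying worlds: none.

none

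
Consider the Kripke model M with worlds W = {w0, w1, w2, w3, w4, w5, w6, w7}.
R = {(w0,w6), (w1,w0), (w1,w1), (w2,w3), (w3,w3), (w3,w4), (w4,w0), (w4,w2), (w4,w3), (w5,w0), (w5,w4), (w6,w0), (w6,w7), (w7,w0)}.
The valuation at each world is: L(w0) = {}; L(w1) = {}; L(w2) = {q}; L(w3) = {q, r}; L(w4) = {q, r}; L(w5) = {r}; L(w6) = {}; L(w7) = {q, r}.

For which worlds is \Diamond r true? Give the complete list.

w2, w3, w4, w5, w6

Let φ = \Diamond r. Evaluate φ at each world:
  w0 (successors {w6}): φ is false.
  w1 (successors {w0, w1}): φ is false.
  w2 (successors {w3}): φ is true.
  w3 (successors {w3, w4}): φ is true.
  w4 (successors {w0, w2, w3}): φ is true.
  w5 (successors {w0, w4}): φ is true.
  w6 (successors {w0, w7}): φ is true.
  w7 (successors {w0}): φ is false.
For instance, at w1:
  At w1: \Diamond r requires r at some successor in {w0, w1}.
    At w0: r is false.
    At w1: r is false.
  So \Diamond r is false at w1.
Satisfying worlds: {w2, w3, w4, w5, w6}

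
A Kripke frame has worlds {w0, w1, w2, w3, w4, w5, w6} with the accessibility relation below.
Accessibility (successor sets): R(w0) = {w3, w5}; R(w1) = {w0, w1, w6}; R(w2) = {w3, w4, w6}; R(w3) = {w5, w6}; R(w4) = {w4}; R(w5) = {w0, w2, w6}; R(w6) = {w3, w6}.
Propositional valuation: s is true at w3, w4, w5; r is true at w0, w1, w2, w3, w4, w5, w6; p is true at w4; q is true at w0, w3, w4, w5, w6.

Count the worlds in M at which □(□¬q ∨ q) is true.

5

Let φ = □(□¬q ∨ q). Evaluate φ at each world:
  w0 (successors {w3, w5}): φ is true.
  w1 (successors {w0, w1, w6}): φ is false.
  w2 (successors {w3, w4, w6}): φ is true.
  w3 (successors {w5, w6}): φ is true.
  w4 (successors {w4}): φ is true.
  w5 (successors {w0, w2, w6}): φ is false.
  w6 (successors {w3, w6}): φ is true.
For instance, at w6:
  At w6: □(□¬q ∨ q) requires □¬q ∨ q at every successor {w3, w6}.
      At w3: □¬q is false, q is true, so □¬q ∨ q is true.
      At w6: □¬q is false, q is true, so □¬q ∨ q is true.
  So □(□¬q ∨ q) is true at w6.
Satisfying worlds: {w0, w2, w3, w4, w6}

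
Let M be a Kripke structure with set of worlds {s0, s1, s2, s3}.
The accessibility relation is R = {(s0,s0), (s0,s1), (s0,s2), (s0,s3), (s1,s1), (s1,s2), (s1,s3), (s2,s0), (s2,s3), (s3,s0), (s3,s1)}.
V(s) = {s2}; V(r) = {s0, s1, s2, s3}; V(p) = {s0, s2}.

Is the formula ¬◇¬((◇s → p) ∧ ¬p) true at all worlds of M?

No

Recall that ◇ψ holds at a world iff ψ holds at some accessible world.
Let φ = ¬◇¬((◇s → p) ∧ ¬p). Evaluate φ at each world:
  s0 (successors {s0, s1, s2, s3}): φ is false.
  s1 (successors {s1, s2, s3}): φ is false.
  s2 (successors {s0, s3}): φ is false.
  s3 (successors {s0, s1}): φ is false.
Detail at s0 (counterexample):
  At s0: ◇¬((◇s → p) ∧ ¬p) is true, so ¬◇¬((◇s → p) ∧ ¬p) is false.
    At s0: ◇¬((◇s → p) ∧ ¬p) requires ¬((◇s → p) ∧ ¬p) at some successor in {s0, s1, s2, s3}.
      ¬((◇s → p) ∧ ¬p) holds at s0, so ◇¬((◇s → p) ∧ ¬p) is true at s0.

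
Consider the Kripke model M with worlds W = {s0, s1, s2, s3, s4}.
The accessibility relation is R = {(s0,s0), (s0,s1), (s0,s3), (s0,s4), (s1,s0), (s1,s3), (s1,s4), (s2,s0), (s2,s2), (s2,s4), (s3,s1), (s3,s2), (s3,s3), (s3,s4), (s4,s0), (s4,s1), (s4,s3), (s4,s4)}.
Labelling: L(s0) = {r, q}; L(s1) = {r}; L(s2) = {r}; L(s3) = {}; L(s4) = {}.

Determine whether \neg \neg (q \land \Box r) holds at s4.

No

At s4: \neg (q \land \Box r) is true, so \neg \neg (q \land \Box r) is false.
  At s4: q \land \Box r is false, so \neg (q \land \Box r) is true.
    At s4: q is false, \Box r is false, so q \land \Box r is false.
      At s4: \Box r requires r at every successor {s0, s1, s3, s4}.
        r fails at s3, so \Box r is false at s4.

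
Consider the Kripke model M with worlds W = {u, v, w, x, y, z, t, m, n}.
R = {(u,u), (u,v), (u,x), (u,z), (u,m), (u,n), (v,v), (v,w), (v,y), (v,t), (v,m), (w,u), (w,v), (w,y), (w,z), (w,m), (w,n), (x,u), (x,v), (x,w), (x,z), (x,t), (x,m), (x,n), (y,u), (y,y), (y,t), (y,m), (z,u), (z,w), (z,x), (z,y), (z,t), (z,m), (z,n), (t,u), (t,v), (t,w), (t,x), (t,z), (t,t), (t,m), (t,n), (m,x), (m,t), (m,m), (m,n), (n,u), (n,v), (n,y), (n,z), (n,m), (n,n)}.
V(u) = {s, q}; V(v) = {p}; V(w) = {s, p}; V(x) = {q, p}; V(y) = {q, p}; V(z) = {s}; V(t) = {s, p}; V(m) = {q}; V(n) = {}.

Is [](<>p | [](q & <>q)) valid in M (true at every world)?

Let φ = [](<>p | [](q & <>q)). Evaluate φ at each world:
  u (successors {u, v, x, z, m, n}): φ is true.
  v (successors {v, w, y, t, m}): φ is true.
  w (successors {u, v, y, z, m, n}): φ is true.
  x (successors {u, v, w, z, t, m, n}): φ is true.
  y (successors {u, y, t, m}): φ is true.
  z (successors {u, w, x, y, t, m, n}): φ is true.
  t (successors {u, v, w, x, z, t, m, n}): φ is true.
  m (successors {x, t, m, n}): φ is true.
  n (successors {u, v, y, z, m, n}): φ is true.
For instance, at u:
  At u: [](<>p | [](q & <>q)) requires <>p | [](q & <>q) at every successor {u, v, x, z, m, n}.
    At u: <>p | [](q & <>q) is true.
    At v: <>p | [](q & <>q) is true.
    At x: <>p | [](q & <>q) is true.
    At z: <>p | [](q & <>q) is true.
    At m: <>p | [](q & <>q) is true.
    At n: <>p | [](q & <>q) is true.
  So [](<>p | [](q & <>q)) is true at u.

Yes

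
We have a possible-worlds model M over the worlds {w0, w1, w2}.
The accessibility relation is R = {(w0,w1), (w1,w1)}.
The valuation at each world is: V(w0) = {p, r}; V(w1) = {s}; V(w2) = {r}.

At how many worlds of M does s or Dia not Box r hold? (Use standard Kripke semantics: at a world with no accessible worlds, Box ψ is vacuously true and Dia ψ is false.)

2

Let φ = s or Dia not Box r. Evaluate φ at each world:
  w0 (successors {w1}): φ is true.
  w1 (successors {w1}): φ is true.
  w2 (successors ∅): φ is false.
For instance, at w0:
  At w0: s is false, Dia not Box r is true, so s or Dia not Box r is true.
    At w0: Dia not Box r requires not Box r at some successor in {w1}.
      not Box r holds at w1, so Dia not Box r is true at w0.
Satisfying worlds: {w0, w1}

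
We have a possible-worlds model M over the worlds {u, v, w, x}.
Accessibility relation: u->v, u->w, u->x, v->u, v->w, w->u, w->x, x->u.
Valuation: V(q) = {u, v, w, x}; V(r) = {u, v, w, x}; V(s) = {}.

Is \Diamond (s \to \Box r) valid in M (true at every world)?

Let φ = \Diamond (s \to \Box r). Evaluate φ at each world:
  u (successors {v, w, x}): φ is true.
  v (successors {u, w}): φ is true.
  w (successors {u, x}): φ is true.
  x (successors {u}): φ is true.
For instance, at u:
  At u: \Diamond (s \to \Box r) requires s \to \Box r at some successor in {v, w, x}.
    s \to \Box r holds at v, so \Diamond (s \to \Box r) is true at u.
      At v: s is false, \Box r is true, so s \to \Box r is true.

Yes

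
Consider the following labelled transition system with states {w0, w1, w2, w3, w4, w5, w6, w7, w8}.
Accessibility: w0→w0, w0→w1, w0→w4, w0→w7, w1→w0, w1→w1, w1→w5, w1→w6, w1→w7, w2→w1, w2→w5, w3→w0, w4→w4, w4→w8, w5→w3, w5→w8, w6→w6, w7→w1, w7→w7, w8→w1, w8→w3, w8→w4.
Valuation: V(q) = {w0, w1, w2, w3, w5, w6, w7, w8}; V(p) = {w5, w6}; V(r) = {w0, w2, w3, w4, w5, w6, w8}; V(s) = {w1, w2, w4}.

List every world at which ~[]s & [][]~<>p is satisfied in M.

Recall that []ψ holds at a world iff ψ holds at every accessible world, and <>ψ holds iff ψ holds at some accessible world.
Let φ = ~[]s & [][]~<>p. Evaluate φ at each world:
  w0 (successors {w0, w1, w4, w7}): φ is false.
  w1 (successors {w0, w1, w5, w6, w7}): φ is false.
  w2 (successors {w1, w5}): φ is false.
  w3 (successors {w0}): φ is false.
  w4 (successors {w4, w8}): φ is false.
  w5 (successors {w3, w8}): φ is false.
  w6 (successors {w6}): φ is false.
  w7 (successors {w1, w7}): φ is false.
  w8 (successors {w1, w3, w4}): φ is false.
For instance, at w7:
  At w7: ~[]s is true, [][]~<>p is false, so ~[]s & [][]~<>p is false.
    At w7: []s is false, so ~[]s is true.
      At w7: []s requires s at every successor {w1, w7}.
        s fails at w7, so []s is false at w7.
    At w7: [][]~<>p requires []~<>p at every successor {w1, w7}.
      []~<>p fails at w1, so [][]~<>p is false at w7.
Satisfying worlds: none.

none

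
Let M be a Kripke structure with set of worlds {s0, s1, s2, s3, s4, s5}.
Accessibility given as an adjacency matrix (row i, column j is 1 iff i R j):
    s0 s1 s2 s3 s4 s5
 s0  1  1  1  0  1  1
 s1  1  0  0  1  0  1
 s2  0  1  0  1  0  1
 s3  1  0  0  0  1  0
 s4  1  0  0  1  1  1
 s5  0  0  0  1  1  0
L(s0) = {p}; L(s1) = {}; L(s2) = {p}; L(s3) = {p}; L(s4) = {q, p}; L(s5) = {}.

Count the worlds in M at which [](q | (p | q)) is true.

Recall that []ψ holds at a world iff ψ holds at every accessible world, and <>ψ holds iff ψ holds at some accessible world.
Let φ = [](q | (p | q)). Evaluate φ at each world:
  s0 (successors {s0, s1, s2, s4, s5}): φ is false.
  s1 (successors {s0, s3, s5}): φ is false.
  s2 (successors {s1, s3, s5}): φ is false.
  s3 (successors {s0, s4}): φ is true.
  s4 (successors {s0, s3, s4, s5}): φ is false.
  s5 (successors {s3, s4}): φ is true.
For instance, at s2:
  At s2: [](q | (p | q)) requires q | (p | q) at every successor {s1, s3, s5}.
    q | (p | q) fails at s1, so [](q | (p | q)) is false at s2.
Satisfying worlds: {s3, s5}

2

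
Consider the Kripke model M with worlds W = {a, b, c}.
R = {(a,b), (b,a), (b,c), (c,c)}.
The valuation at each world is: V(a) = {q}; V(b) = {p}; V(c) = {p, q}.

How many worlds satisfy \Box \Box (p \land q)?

Let φ = \Box \Box (p \land q). Evaluate φ at each world:
  a (successors {b}): φ is false.
  b (successors {a, c}): φ is false.
  c (successors {c}): φ is true.
For instance, at c:
  At c: \Box \Box (p \land q) requires \Box (p \land q) at every successor {c}.
      At c: \Box (p \land q) requires p \land q at every successor {c}.
        At c: p \land q is true.
      So \Box (p \land q) is true at c.
  So \Box \Box (p \land q) is true at c.
Satisfying worlds: {c}

1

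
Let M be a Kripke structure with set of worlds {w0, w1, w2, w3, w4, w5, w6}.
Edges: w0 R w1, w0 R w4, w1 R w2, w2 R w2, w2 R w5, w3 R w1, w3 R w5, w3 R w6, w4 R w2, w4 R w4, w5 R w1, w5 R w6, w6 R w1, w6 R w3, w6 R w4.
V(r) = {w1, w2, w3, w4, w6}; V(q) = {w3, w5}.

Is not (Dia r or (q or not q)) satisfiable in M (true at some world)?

No

Let φ = not (Dia r or (q or not q)). Evaluate φ at each world:
  w0 (successors {w1, w4}): φ is false.
  w1 (successors {w2}): φ is false.
  w2 (successors {w2, w5}): φ is false.
  w3 (successors {w1, w5, w6}): φ is false.
  w4 (successors {w2, w4}): φ is false.
  w5 (successors {w1, w6}): φ is false.
  w6 (successors {w1, w3, w4}): φ is false.
For instance, at w1:
  At w1: Dia r or (q or not q) is true, so not (Dia r or (q or not q)) is false.
    At w1: Dia r is true, q or not q is true, so Dia r or (q or not q) is true.
      At w1: Dia r requires r at some successor in {w2}.
        r holds at w2, so Dia r is true at w1.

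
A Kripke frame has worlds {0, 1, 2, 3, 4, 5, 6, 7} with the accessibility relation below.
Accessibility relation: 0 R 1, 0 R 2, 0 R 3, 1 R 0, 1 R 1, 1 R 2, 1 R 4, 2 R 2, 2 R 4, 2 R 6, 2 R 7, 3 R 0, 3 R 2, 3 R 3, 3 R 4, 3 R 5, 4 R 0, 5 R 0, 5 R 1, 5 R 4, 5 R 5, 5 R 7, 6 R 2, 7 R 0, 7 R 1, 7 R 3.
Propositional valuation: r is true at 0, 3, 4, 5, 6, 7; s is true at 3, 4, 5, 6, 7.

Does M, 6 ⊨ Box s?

At 6: Box s requires s at every successor {2}.
  s fails at 2, so Box s is false at 6.

No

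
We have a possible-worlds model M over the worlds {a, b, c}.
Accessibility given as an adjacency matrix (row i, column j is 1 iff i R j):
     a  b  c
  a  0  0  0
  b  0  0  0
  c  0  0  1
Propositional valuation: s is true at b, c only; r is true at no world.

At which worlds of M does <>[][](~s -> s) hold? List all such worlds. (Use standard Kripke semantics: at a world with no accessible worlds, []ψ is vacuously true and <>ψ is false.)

Let φ = <>[][](~s -> s). Evaluate φ at each world:
  a (successors ∅): φ is false.
  b (successors ∅): φ is false.
  c (successors {c}): φ is true.
For instance, at c:
  At c: <>[][](~s -> s) requires [][](~s -> s) at some successor in {c}.
    [][](~s -> s) holds at c, so <>[][](~s -> s) is true at c.
      At c: [][](~s -> s) requires [](~s -> s) at every successor {c}.
        At c: [](~s -> s) is true.
      So [][](~s -> s) is true at c.
Satisfying worlds: {c}

c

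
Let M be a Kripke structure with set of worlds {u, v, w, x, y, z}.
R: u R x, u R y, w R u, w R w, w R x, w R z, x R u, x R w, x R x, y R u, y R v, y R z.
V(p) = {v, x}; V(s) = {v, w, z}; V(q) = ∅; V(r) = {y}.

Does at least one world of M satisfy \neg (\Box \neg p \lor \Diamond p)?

Recall that \Box ψ holds at a world iff ψ holds at every accessible world, and \Diamond ψ holds iff ψ holds at some accessible world.
Let φ = \neg (\Box \neg p \lor \Diamond p). Evaluate φ at each world:
  u (successors {x, y}): φ is false.
  v (successors ∅): φ is false.
  w (successors {u, w, x, z}): φ is false.
  x (successors {u, w, x}): φ is false.
  y (successors {u, v, z}): φ is false.
  z (successors ∅): φ is false.
For instance, at x:
  At x: \Box \neg p \lor \Diamond p is true, so \neg (\Box \neg p \lor \Diamond p) is false.
    At x: \Box \neg p is false, \Diamond p is true, so \Box \neg p \lor \Diamond p is true.
      At x: \Box \neg p requires \neg p at every successor {u, w, x}.
        \neg p fails at x, so \Box \neg p is false at x.
      At x: \Diamond p requires p at some successor in {u, w, x}.
        p holds at x, so \Diamond p is true at x.

No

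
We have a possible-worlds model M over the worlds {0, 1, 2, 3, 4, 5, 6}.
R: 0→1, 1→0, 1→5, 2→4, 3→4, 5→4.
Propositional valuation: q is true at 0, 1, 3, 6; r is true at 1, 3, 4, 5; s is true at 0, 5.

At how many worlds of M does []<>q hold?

Let φ = []<>q. Evaluate φ at each world:
  0 (successors {1}): φ is true.
  1 (successors {0, 5}): φ is false.
  2 (successors {4}): φ is false.
  3 (successors {4}): φ is false.
  4 (successors ∅): φ is true.
  5 (successors {4}): φ is false.
  6 (successors ∅): φ is true.
For instance, at 5:
  At 5: []<>q requires <>q at every successor {4}.
    <>q fails at 4, so []<>q is false at 5.
      At 4: no accessible worlds, so <>q is false.
Satisfying worlds: {0, 4, 6}

3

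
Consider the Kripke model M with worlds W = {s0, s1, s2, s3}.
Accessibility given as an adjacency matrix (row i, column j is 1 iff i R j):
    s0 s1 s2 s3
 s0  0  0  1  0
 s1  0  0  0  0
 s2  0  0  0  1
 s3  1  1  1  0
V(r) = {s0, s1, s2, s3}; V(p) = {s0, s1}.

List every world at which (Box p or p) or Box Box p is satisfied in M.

s0, s1

Let φ = (Box p or p) or Box Box p. Evaluate φ at each world:
  s0 (successors {s2}): φ is true.
  s1 (successors ∅): φ is true.
  s2 (successors {s3}): φ is false.
  s3 (successors {s0, s1, s2}): φ is false.
For instance, at s2:
  At s2: Box p or p is false, Box Box p is false, so (Box p or p) or Box Box p is false.
    At s2: Box p is false, p is false, so Box p or p is false.
      At s2: Box p requires p at every successor {s3}.
        p fails at s3, so Box p is false at s2.
    At s2: Box Box p requires Box p at every successor {s3}.
      Box p fails at s3, so Box Box p is false at s2.
Satisfying worlds: {s0, s1}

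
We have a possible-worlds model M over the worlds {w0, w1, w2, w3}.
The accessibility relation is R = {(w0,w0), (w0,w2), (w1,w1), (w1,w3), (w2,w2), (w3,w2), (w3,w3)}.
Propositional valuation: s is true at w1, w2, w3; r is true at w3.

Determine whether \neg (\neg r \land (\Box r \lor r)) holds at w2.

At w2: \neg r \land (\Box r \lor r) is false, so \neg (\neg r \land (\Box r \lor r)) is true.
  At w2: \neg r is true, \Box r \lor r is false, so \neg r \land (\Box r \lor r) is false.
    At w2: \Box r is false, r is false, so \Box r \lor r is false.
      At w2: \Box r requires r at every successor {w2}.
        r fails at w2, so \Box r is false at w2.

Yes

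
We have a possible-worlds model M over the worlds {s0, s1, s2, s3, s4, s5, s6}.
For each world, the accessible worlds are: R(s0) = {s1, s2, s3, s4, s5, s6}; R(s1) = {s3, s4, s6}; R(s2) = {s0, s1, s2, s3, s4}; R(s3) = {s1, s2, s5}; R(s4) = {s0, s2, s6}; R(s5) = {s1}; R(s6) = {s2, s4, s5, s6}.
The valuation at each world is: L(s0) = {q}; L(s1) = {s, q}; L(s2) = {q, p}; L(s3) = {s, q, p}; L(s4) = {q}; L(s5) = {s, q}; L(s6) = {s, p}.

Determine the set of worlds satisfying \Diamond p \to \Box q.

s2, s3, s5

Let φ = \Diamond p \to \Box q. Evaluate φ at each world:
  s0 (successors {s1, s2, s3, s4, s5, s6}): φ is false.
  s1 (successors {s3, s4, s6}): φ is false.
  s2 (successors {s0, s1, s2, s3, s4}): φ is true.
  s3 (successors {s1, s2, s5}): φ is true.
  s4 (successors {s0, s2, s6}): φ is false.
  s5 (successors {s1}): φ is true.
  s6 (successors {s2, s4, s5, s6}): φ is false.
For instance, at s4:
  At s4: \Diamond p is true, \Box q is false, so \Diamond p \to \Box q is false.
    At s4: \Diamond p requires p at some successor in {s0, s2, s6}.
      p holds at s2, so \Diamond p is true at s4.
    At s4: \Box q requires q at every successor {s0, s2, s6}.
      q fails at s6, so \Box q is false at s4.
Satisfying worlds: {s2, s3, s5}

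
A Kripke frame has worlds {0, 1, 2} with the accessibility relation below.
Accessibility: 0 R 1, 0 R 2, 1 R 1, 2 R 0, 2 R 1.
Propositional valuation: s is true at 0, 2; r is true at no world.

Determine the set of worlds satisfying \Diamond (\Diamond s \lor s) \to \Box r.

1

Let φ = \Diamond (\Diamond s \lor s) \to \Box r. Evaluate φ at each world:
  0 (successors {1, 2}): φ is false.
  1 (successors {1}): φ is true.
  2 (successors {0, 1}): φ is false.
For instance, at 1:
  At 1: \Diamond (\Diamond s \lor s) is false, \Box r is false, so \Diamond (\Diamond s \lor s) \to \Box r is true.
    At 1: \Diamond (\Diamond s \lor s) requires \Diamond s \lor s at some successor in {1}.
      At 1: \Diamond s \lor s is false.
    So \Diamond (\Diamond s \lor s) is false at 1.
    At 1: \Box r requires r at every successor {1}.
      r fails at 1, so \Box r is false at 1.
Satisfying worlds: {1}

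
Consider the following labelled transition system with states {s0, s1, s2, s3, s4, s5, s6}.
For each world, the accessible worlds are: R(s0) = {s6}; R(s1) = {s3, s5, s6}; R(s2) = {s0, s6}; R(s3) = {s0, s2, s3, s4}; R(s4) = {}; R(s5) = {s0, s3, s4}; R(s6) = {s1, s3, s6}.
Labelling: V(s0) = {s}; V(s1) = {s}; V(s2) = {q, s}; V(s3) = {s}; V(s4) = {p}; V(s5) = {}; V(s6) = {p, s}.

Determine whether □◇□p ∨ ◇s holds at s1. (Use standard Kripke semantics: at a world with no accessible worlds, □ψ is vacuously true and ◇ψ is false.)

Yes

At s1: □◇□p is false, ◇s is true, so □◇□p ∨ ◇s is true.
  At s1: □◇□p requires ◇□p at every successor {s3, s5, s6}.
    ◇□p fails at s6, so □◇□p is false at s1.
      At s6: ◇□p requires □p at some successor in {s1, s3, s6}.
        At s1: □p is false.
        At s3: □p is false.
        At s6: □p is false.
      So ◇□p is false at s6.
  At s1: ◇s requires s at some successor in {s3, s5, s6}.
    s holds at s3, so ◇s is true at s1.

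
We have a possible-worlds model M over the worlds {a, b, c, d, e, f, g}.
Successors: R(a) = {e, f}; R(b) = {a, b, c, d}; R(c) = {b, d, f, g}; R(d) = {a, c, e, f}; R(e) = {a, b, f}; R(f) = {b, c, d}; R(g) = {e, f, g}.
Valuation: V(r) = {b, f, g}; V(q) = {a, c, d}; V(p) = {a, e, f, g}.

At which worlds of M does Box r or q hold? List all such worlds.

Let φ = Box r or q. Evaluate φ at each world:
  a (successors {e, f}): φ is true.
  b (successors {a, b, c, d}): φ is false.
  c (successors {b, d, f, g}): φ is true.
  d (successors {a, c, e, f}): φ is true.
  e (successors {a, b, f}): φ is false.
  f (successors {b, c, d}): φ is false.
  g (successors {e, f, g}): φ is false.
For instance, at b:
  At b: Box r is false, q is false, so Box r or q is false.
    At b: Box r requires r at every successor {a, b, c, d}.
      r fails at a, so Box r is false at b.
Satisfying worlds: {a, c, d}

a, c, d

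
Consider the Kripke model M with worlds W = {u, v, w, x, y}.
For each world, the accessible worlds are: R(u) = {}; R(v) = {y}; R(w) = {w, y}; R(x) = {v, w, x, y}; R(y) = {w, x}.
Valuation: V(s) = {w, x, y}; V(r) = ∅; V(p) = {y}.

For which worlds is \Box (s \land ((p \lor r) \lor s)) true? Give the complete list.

u, v, w, y

Let φ = \Box (s \land ((p \lor r) \lor s)). Evaluate φ at each world:
  u (successors ∅): φ is true.
  v (successors {y}): φ is true.
  w (successors {w, y}): φ is true.
  x (successors {v, w, x, y}): φ is false.
  y (successors {w, x}): φ is true.
For instance, at y:
  At y: \Box (s \land ((p \lor r) \lor s)) requires s \land ((p \lor r) \lor s) at every successor {w, x}.
    At w: s \land ((p \lor r) \lor s) is true.
    At x: s \land ((p \lor r) \lor s) is true.
  So \Box (s \land ((p \lor r) \lor s)) is true at y.
Satisfying worlds: {u, v, w, y}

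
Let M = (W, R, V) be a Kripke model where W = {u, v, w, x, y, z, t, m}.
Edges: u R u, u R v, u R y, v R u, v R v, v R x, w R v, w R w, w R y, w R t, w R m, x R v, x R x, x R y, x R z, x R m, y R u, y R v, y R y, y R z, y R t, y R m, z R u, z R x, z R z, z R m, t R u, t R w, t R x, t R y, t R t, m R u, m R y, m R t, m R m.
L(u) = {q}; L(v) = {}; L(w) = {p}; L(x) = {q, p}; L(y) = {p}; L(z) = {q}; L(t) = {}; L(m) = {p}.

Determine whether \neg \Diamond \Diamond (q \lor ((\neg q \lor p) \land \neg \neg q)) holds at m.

No

At m: \Diamond \Diamond (q \lor ((\neg q \lor p) \land \neg \neg q)) is true, so \neg \Diamond \Diamond (q \lor ((\neg q \lor p) \land \neg \neg q)) is false.
  At m: \Diamond \Diamond (q \lor ((\neg q \lor p) \land \neg \neg q)) requires \Diamond (q \lor ((\neg q \lor p) \land \neg \neg q)) at some successor in {u, y, t, m}.
    \Diamond (q \lor ((\neg q \lor p) \land \neg \neg q)) holds at u, so \Diamond \Diamond (q \lor ((\neg q \lor p) \land \neg \neg q)) is true at m.
      At u: \Diamond (q \lor ((\neg q \lor p) \land \neg \neg q)) requires q \lor ((\neg q \lor p) \land \neg \neg q) at some successor in {u, v, y}.
        q \lor ((\neg q \lor p) \land \neg \neg q) holds at u, so \Diamond (q \lor ((\neg q \lor p) \land \neg \neg q)) is true at u.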